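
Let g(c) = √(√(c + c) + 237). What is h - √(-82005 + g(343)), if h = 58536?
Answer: 58536 - √(-82005 + √(237 + 7*√14)) ≈ 58536.0 - 286.34*I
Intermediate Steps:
g(c) = √(237 + √2*√c) (g(c) = √(√(2*c) + 237) = √(√2*√c + 237) = √(237 + √2*√c))
h - √(-82005 + g(343)) = 58536 - √(-82005 + √(237 + √2*√343)) = 58536 - √(-82005 + √(237 + √2*(7*√7))) = 58536 - √(-82005 + √(237 + 7*√14))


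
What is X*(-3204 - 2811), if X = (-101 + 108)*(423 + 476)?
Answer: -37852395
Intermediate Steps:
X = 6293 (X = 7*899 = 6293)
X*(-3204 - 2811) = 6293*(-3204 - 2811) = 6293*(-6015) = -37852395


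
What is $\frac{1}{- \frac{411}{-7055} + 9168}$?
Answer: $\frac{7055}{64680651} \approx 0.00010907$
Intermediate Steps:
$\frac{1}{- \frac{411}{-7055} + 9168} = \frac{1}{\left(-411\right) \left(- \frac{1}{7055}\right) + 9168} = \frac{1}{\frac{411}{7055} + 9168} = \frac{1}{\frac{64680651}{7055}} = \frac{7055}{64680651}$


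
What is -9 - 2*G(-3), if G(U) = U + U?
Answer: 3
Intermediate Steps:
G(U) = 2*U
-9 - 2*G(-3) = -9 - 4*(-3) = -9 - 2*(-6) = -9 + 12 = 3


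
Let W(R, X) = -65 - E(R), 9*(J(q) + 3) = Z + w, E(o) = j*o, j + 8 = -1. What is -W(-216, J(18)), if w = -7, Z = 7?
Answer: 2009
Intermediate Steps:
j = -9 (j = -8 - 1 = -9)
E(o) = -9*o
J(q) = -3 (J(q) = -3 + (7 - 7)/9 = -3 + (⅑)*0 = -3 + 0 = -3)
W(R, X) = -65 + 9*R (W(R, X) = -65 - (-9)*R = -65 + 9*R)
-W(-216, J(18)) = -(-65 + 9*(-216)) = -(-65 - 1944) = -1*(-2009) = 2009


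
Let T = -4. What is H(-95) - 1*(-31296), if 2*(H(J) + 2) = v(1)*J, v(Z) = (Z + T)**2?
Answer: 61733/2 ≈ 30867.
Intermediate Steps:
v(Z) = (-4 + Z)**2 (v(Z) = (Z - 4)**2 = (-4 + Z)**2)
H(J) = -2 + 9*J/2 (H(J) = -2 + ((-4 + 1)**2*J)/2 = -2 + ((-3)**2*J)/2 = -2 + (9*J)/2 = -2 + 9*J/2)
H(-95) - 1*(-31296) = (-2 + (9/2)*(-95)) - 1*(-31296) = (-2 - 855/2) + 31296 = -859/2 + 31296 = 61733/2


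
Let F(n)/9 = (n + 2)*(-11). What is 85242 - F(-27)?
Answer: 82767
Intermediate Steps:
F(n) = -198 - 99*n (F(n) = 9*((n + 2)*(-11)) = 9*((2 + n)*(-11)) = 9*(-22 - 11*n) = -198 - 99*n)
85242 - F(-27) = 85242 - (-198 - 99*(-27)) = 85242 - (-198 + 2673) = 85242 - 1*2475 = 85242 - 2475 = 82767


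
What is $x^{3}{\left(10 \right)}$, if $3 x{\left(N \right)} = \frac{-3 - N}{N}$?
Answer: $- \frac{2197}{27000} \approx -0.08137$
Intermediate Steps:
$x{\left(N \right)} = \frac{-3 - N}{3 N}$ ($x{\left(N \right)} = \frac{\left(-3 - N\right) \frac{1}{N}}{3} = \frac{\frac{1}{N} \left(-3 - N\right)}{3} = \frac{-3 - N}{3 N}$)
$x^{3}{\left(10 \right)} = \left(\frac{-3 - 10}{3 \cdot 10}\right)^{3} = \left(\frac{1}{3} \cdot \frac{1}{10} \left(-3 - 10\right)\right)^{3} = \left(\frac{1}{3} \cdot \frac{1}{10} \left(-13\right)\right)^{3} = \left(- \frac{13}{30}\right)^{3} = - \frac{2197}{27000}$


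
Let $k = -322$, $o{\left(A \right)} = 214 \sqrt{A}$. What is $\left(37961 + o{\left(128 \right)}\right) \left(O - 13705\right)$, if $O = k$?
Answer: $-532478947 - 24014224 \sqrt{2} \approx -5.6644 \cdot 10^{8}$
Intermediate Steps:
$O = -322$
$\left(37961 + o{\left(128 \right)}\right) \left(O - 13705\right) = \left(37961 + 214 \sqrt{128}\right) \left(-322 - 13705\right) = \left(37961 + 214 \cdot 8 \sqrt{2}\right) \left(-14027\right) = \left(37961 + 1712 \sqrt{2}\right) \left(-14027\right) = -532478947 - 24014224 \sqrt{2}$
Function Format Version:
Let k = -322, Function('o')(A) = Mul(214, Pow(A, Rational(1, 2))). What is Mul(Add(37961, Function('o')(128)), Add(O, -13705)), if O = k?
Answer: Add(-532478947, Mul(-24014224, Pow(2, Rational(1, 2)))) ≈ -5.6644e+8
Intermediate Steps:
O = -322
Mul(Add(37961, Function('o')(128)), Add(O, -13705)) = Mul(Add(37961, Mul(214, Pow(128, Rational(1, 2)))), Add(-322, -13705)) = Mul(Add(37961, Mul(214, Mul(8, Pow(2, Rational(1, 2))))), -14027) = Mul(Add(37961, Mul(1712, Pow(2, Rational(1, 2)))), -14027) = Add(-532478947, Mul(-24014224, Pow(2, Rational(1, 2))))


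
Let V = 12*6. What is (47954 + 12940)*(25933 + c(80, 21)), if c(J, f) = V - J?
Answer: 1578676950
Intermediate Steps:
V = 72
c(J, f) = 72 - J
(47954 + 12940)*(25933 + c(80, 21)) = (47954 + 12940)*(25933 + (72 - 1*80)) = 60894*(25933 + (72 - 80)) = 60894*(25933 - 8) = 60894*25925 = 1578676950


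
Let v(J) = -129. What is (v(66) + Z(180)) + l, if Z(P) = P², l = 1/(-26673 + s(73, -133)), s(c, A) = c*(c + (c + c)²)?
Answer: 49527078205/1534724 ≈ 32271.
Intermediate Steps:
s(c, A) = c*(c + 4*c²) (s(c, A) = c*(c + (2*c)²) = c*(c + 4*c²))
l = 1/1534724 (l = 1/(-26673 + 73²*(1 + 4*73)) = 1/(-26673 + 5329*(1 + 292)) = 1/(-26673 + 5329*293) = 1/(-26673 + 1561397) = 1/1534724 ≈ 6.5158e-7)
(v(66) + Z(180)) + l = (-129 + 180²) + 1/1534724 = (-129 + 32400) + 1/1534724 = 32271 + 1/1534724 = 49527078205/1534724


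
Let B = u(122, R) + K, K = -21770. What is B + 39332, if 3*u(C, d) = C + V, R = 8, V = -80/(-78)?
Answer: 2059552/117 ≈ 17603.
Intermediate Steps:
V = 40/39 (V = -80*(-1/78) = 40/39 ≈ 1.0256)
u(C, d) = 40/117 + C/3 (u(C, d) = (C + 40/39)/3 = (40/39 + C)/3 = 40/117 + C/3)
B = -2542292/117 (B = (40/117 + (⅓)*122) - 21770 = (40/117 + 122/3) - 21770 = 4798/117 - 21770 = -2542292/117 ≈ -21729.)
B + 39332 = -2542292/117 + 39332 = 2059552/117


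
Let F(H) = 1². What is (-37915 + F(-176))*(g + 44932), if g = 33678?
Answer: -2980419540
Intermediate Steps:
F(H) = 1
(-37915 + F(-176))*(g + 44932) = (-37915 + 1)*(33678 + 44932) = -37914*78610 = -2980419540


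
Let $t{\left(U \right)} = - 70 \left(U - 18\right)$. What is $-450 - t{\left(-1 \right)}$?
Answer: $-1780$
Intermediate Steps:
$t{\left(U \right)} = 1260 - 70 U$ ($t{\left(U \right)} = - 70 \left(-18 + U\right) = 1260 - 70 U$)
$-450 - t{\left(-1 \right)} = -450 - \left(1260 - -70\right) = -450 - \left(1260 + 70\right) = -450 - 1330 = -1780$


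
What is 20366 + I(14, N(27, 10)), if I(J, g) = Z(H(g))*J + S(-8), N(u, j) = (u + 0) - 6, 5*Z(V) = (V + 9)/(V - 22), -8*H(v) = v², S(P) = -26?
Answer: 62754066/3085 ≈ 20342.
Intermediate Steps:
H(v) = -v²/8
Z(V) = (9 + V)/(5*(-22 + V)) (Z(V) = ((V + 9)/(V - 22))/5 = ((9 + V)/(-22 + V))/5 = (9 + V)/(5*(-22 + V)))
N(u, j) = -6 + u (N(u, j) = u - 6 = -6 + u)
I(J, g) = -26 + J*(9 - g²/8)/(5*(-22 - g²/8)) (I(J, g) = ((9 - g²/8)/(5*(-22 - g²/8)))*J - 26 = J*(9 - g²/8)/(5*(-22 - g²/8)) - 26 = -26 + J*(9 - g²/8)/(5*(-22 - g²/8)))
20366 + I(14, N(27, 10)) = 20366 + (-22880 - 130*(-6 + 27)² + 14*(-72 + (-6 + 27)²))/(5*(176 + (-6 + 27)²)) = 20366 + (-22880 - 130*21² + 14*(-72 + 21²))/(5*(176 + 21²)) = 20366 + (-22880 - 130*441 + 14*(-72 + 441))/(5*(176 + 441)) = 20366 + (⅕)*(-22880 - 57330 + 14*369)/617 = 20366 + (⅕)*(1/617)*(-22880 - 57330 + 5166) = 20366 + (⅕)*(1/617)*(-75044) = 20366 - 75044/3085 = 62754066/3085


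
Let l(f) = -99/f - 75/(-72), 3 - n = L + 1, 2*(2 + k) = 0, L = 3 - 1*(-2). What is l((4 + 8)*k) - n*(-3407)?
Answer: -61295/6 ≈ -10216.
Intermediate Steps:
L = 5 (L = 3 + 2 = 5)
k = -2 (k = -2 + (½)*0 = -2 + 0 = -2)
n = -3 (n = 3 - (5 + 1) = 3 - 1*6 = 3 - 6 = -3)
l(f) = 25/24 - 99/f (l(f) = -99/f - 75*(-1/72) = -99/f + 25/24 = 25/24 - 99/f)
l((4 + 8)*k) - n*(-3407) = (25/24 - 99*(-1/(2*(4 + 8)))) - (-3)*(-3407) = (25/24 - 99/(12*(-2))) - 1*10221 = (25/24 - 99/(-24)) - 10221 = (25/24 - 99*(-1/24)) - 10221 = (25/24 + 33/8) - 10221 = 31/6 - 10221 = -61295/6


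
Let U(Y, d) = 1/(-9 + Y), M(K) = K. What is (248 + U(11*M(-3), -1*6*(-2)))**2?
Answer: 108472225/1764 ≈ 61492.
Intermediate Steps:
(248 + U(11*M(-3), -1*6*(-2)))**2 = (248 + 1/(-9 + 11*(-3)))**2 = (248 + 1/(-9 - 33))**2 = (248 + 1/(-42))**2 = (248 - 1/42)**2 = (10415/42)**2 = 108472225/1764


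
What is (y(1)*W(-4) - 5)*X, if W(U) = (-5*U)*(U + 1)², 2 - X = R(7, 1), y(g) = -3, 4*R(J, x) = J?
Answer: -545/4 ≈ -136.25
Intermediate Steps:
R(J, x) = J/4
X = ¼ (X = 2 - 7/4 = ¼ ≈ 0.25000)
W(U) = -5*U*(1 + U)² (W(U) = (-5*U)*(1 + U)² = -5*U*(1 + U)²)
(y(1)*W(-4) - 5)*X = (-(-15)*(-4)*(1 - 4)² - 5)*(¼) = (-(-15)*(-4)*(-3)² - 5)*(¼) = (-(-15)*(-4)*9 - 5)*(¼) = (-3*180 - 5)*(¼) = (-540 - 5)*(¼) = -545*¼ = -545/4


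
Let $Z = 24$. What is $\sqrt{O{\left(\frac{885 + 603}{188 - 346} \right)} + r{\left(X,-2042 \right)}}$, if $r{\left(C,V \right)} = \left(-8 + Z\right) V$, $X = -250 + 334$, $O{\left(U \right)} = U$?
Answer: $\frac{2 i \sqrt{50991182}}{79} \approx 180.78 i$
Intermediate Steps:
$X = 84$
$r{\left(C,V \right)} = 16 V$ ($r{\left(C,V \right)} = \left(-8 + 24\right) V = 16 V$)
$\sqrt{O{\left(\frac{885 + 603}{188 - 346} \right)} + r{\left(X,-2042 \right)}} = \sqrt{\frac{885 + 603}{188 - 346} + 16 \left(-2042\right)} = \sqrt{\frac{1488}{-158} - 32672} = \sqrt{1488 \left(- \frac{1}{158}\right) - 32672} = \sqrt{- \frac{744}{79} - 32672} = \sqrt{- \frac{2581832}{79}} = \frac{2 i \sqrt{50991182}}{79}$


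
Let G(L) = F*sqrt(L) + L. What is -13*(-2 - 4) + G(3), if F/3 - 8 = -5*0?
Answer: 81 + 24*sqrt(3) ≈ 122.57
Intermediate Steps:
F = 24 (F = 24 + 3*(-5*0) = 24 + 3*0 = 24 + 0 = 24)
G(L) = L + 24*sqrt(L) (G(L) = 24*sqrt(L) + L = L + 24*sqrt(L))
-13*(-2 - 4) + G(3) = -13*(-2 - 4) + (3 + 24*sqrt(3)) = -13*(-6) + (3 + 24*sqrt(3)) = 78 + (3 + 24*sqrt(3)) = 81 + 24*sqrt(3)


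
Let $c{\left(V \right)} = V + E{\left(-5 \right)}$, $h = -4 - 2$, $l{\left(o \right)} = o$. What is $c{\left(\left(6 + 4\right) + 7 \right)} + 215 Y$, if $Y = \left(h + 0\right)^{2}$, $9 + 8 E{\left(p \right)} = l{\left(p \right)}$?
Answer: $\frac{31021}{4} \approx 7755.3$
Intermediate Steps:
$E{\left(p \right)} = - \frac{9}{8} + \frac{p}{8}$
$h = -6$
$c{\left(V \right)} = - \frac{7}{4} + V$ ($c{\left(V \right)} = V + \left(- \frac{9}{8} + \frac{1}{8} \left(-5\right)\right) = V - \frac{7}{4} = - \frac{7}{4} + V$)
$Y = 36$ ($Y = \left(-6 + 0\right)^{2} = \left(-6\right)^{2} = 36$)
$c{\left(\left(6 + 4\right) + 7 \right)} + 215 Y = \left(- \frac{7}{4} + \left(\left(6 + 4\right) + 7\right)\right) + 215 \cdot 36 = \left(- \frac{7}{4} + \left(10 + 7\right)\right) + 7740 = \left(- \frac{7}{4} + 17\right) + 7740 = \frac{61}{4} + 7740 = \frac{31021}{4}$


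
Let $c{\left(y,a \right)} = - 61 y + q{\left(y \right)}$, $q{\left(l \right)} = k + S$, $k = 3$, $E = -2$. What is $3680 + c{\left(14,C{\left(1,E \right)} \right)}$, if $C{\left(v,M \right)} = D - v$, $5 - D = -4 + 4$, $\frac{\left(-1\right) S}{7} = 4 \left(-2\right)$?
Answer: $2885$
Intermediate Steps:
$S = 56$ ($S = - 7 \cdot 4 \left(-2\right) = \left(-7\right) \left(-8\right) = 56$)
$D = 5$ ($D = 5 - \left(-4 + 4\right) = 5 - 0 = 5 + 0 = 5$)
$q{\left(l \right)} = 59$ ($q{\left(l \right)} = 3 + 56 = 59$)
$C{\left(v,M \right)} = 5 - v$
$c{\left(y,a \right)} = 59 - 61 y$ ($c{\left(y,a \right)} = - 61 y + 59 = 59 - 61 y$)
$3680 + c{\left(14,C{\left(1,E \right)} \right)} = 3680 + \left(59 - 854\right) = 3680 - 795 = 2885$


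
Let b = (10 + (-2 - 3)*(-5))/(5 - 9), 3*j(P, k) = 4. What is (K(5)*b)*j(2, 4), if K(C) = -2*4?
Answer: 280/3 ≈ 93.333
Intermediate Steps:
j(P, k) = 4/3 (j(P, k) = (⅓)*4 = 4/3)
b = -35/4 (b = (10 - 5*(-5))/(-4) = (10 + 25)*(-¼) = 35*(-¼) = -35/4 ≈ -8.7500)
K(C) = -8
(K(5)*b)*j(2, 4) = -8*(-35/4)*(4/3) = 70*(4/3) = 280/3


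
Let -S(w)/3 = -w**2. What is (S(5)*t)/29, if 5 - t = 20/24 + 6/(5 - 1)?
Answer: 200/29 ≈ 6.8966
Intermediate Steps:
S(w) = 3*w**2 (S(w) = -(-3)*w**2 = 3*w**2)
t = 8/3 (t = 5 - (20/24 + 6/(5 - 1)) = 5 - (20*(1/24) + 6/4) = 5 - (5/6 + 6*(1/4)) = 5 - (5/6 + 3/2) = 5 - 1*7/3 = 5 - 7/3 = 8/3 ≈ 2.6667)
(S(5)*t)/29 = ((3*5**2)*(8/3))/29 = ((3*25)*(8/3))*(1/29) = (75*(8/3))*(1/29) = 200*(1/29) = 200/29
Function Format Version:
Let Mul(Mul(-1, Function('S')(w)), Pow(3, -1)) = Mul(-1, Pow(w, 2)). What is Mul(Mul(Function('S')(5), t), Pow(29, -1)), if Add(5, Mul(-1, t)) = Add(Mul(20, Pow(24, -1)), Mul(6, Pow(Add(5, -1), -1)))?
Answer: Rational(200, 29) ≈ 6.8966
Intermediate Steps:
Function('S')(w) = Mul(3, Pow(w, 2)) (Function('S')(w) = Mul(-3, Mul(-1, Pow(w, 2))) = Mul(3, Pow(w, 2)))
t = Rational(8, 3) (t = Add(5, Mul(-1, Add(Mul(20, Pow(24, -1)), Mul(6, Pow(Add(5, -1), -1))))) = Add(5, Mul(-1, Add(Mul(20, Rational(1, 24)), Mul(6, Pow(4, -1))))) = Add(5, Mul(-1, Add(Rational(5, 6), Mul(6, Rational(1, 4))))) = Add(5, Mul(-1, Add(Rational(5, 6), Rational(3, 2)))) = Add(5, Mul(-1, Rational(7, 3))) = Add(5, Rational(-7, 3)) = Rational(8, 3) ≈ 2.6667)
Mul(Mul(Function('S')(5), t), Pow(29, -1)) = Mul(Mul(Mul(3, Pow(5, 2)), Rational(8, 3)), Pow(29, -1)) = Mul(Mul(Mul(3, 25), Rational(8, 3)), Rational(1, 29)) = Mul(Mul(75, Rational(8, 3)), Rational(1, 29)) = Mul(200, Rational(1, 29)) = Rational(200, 29)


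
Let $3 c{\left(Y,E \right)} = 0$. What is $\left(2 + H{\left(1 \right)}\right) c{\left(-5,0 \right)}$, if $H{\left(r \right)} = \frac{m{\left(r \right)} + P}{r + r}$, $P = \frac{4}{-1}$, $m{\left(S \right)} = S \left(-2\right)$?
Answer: $0$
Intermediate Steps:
$m{\left(S \right)} = - 2 S$
$c{\left(Y,E \right)} = 0$ ($c{\left(Y,E \right)} = \frac{1}{3} \cdot 0 = 0$)
$P = -4$ ($P = 4 \left(-1\right) = -4$)
$H{\left(r \right)} = \frac{-4 - 2 r}{2 r}$ ($H{\left(r \right)} = \frac{- 2 r - 4}{r + r} = \frac{-4 - 2 r}{2 r}$)
$\left(2 + H{\left(1 \right)}\right) c{\left(-5,0 \right)} = \left(2 + \frac{-2 - 1}{1}\right) 0 = \left(2 + 1 \left(-2 - 1\right)\right) 0 = \left(2 + 1 \left(-3\right)\right) 0 = \left(2 - 3\right) 0 = \left(-1\right) 0 = 0$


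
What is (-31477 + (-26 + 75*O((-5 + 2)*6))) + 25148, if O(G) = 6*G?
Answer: -14455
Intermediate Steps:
(-31477 + (-26 + 75*O((-5 + 2)*6))) + 25148 = (-31477 + (-26 + 75*(6*((-5 + 2)*6)))) + 25148 = (-31477 + (-26 + 75*(6*(-3*6)))) + 25148 = (-31477 + (-26 + 75*(6*(-18)))) + 25148 = (-31477 + (-26 + 75*(-108))) + 25148 = (-31477 + (-26 - 8100)) + 25148 = (-31477 - 8126) + 25148 = -39603 + 25148 = -14455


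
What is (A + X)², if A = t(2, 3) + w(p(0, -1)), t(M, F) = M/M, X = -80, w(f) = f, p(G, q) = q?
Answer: 6400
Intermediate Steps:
t(M, F) = 1
A = 0 (A = 1 - 1 = 0)
(A + X)² = (0 - 80)² = (-80)² = 6400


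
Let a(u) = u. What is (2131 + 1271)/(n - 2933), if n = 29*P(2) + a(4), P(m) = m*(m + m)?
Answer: -1134/899 ≈ -1.2614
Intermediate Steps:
P(m) = 2*m² (P(m) = m*(2*m) = 2*m²)
n = 236 (n = 29*(2*2²) + 4 = 29*(2*4) + 4 = 29*8 + 4 = 232 + 4 = 236)
(2131 + 1271)/(n - 2933) = (2131 + 1271)/(236 - 2933) = 3402/(-2697) = 3402*(-1/2697) = -1134/899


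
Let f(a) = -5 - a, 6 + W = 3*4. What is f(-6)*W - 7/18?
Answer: 101/18 ≈ 5.6111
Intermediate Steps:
W = 6 (W = -6 + 3*4 = -6 + 12 = 6)
f(-6)*W - 7/18 = (-5 - 1*(-6))*6 - 7/18 = (-5 + 6)*6 - 7*1/18 = 1*6 - 7/18 = 6 - 7/18 = 101/18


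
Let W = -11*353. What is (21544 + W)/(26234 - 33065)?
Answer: -5887/2277 ≈ -2.5854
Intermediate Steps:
W = -3883
(21544 + W)/(26234 - 33065) = (21544 - 3883)/(26234 - 33065) = 17661/(-6831) = 17661*(-1/6831) = -5887/2277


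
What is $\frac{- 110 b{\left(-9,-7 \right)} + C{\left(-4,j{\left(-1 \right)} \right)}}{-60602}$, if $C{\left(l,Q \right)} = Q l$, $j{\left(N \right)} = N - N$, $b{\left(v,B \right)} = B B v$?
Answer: $- \frac{24255}{30301} \approx -0.80047$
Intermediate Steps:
$b{\left(v,B \right)} = v B^{2}$ ($b{\left(v,B \right)} = B^{2} v = v B^{2}$)
$j{\left(N \right)} = 0$
$\frac{- 110 b{\left(-9,-7 \right)} + C{\left(-4,j{\left(-1 \right)} \right)}}{-60602} = \frac{- 110 \left(- 9 \left(-7\right)^{2}\right) + 0 \left(-4\right)}{-60602} = \left(- 110 \left(\left(-9\right) 49\right) + 0\right) \left(- \frac{1}{60602}\right) = \left(\left(-110\right) \left(-441\right) + 0\right) \left(- \frac{1}{60602}\right) = \left(48510 + 0\right) \left(- \frac{1}{60602}\right) = 48510 \left(- \frac{1}{60602}\right) = - \frac{24255}{30301}$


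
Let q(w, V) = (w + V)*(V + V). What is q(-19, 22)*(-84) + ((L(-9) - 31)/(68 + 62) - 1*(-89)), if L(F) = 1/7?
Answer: -5004653/455 ≈ -10999.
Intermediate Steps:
L(F) = ⅐ (L(F) = 1*(⅐) = ⅐)
q(w, V) = 2*V*(V + w) (q(w, V) = (V + w)*(2*V) = 2*V*(V + w))
q(-19, 22)*(-84) + ((L(-9) - 31)/(68 + 62) - 1*(-89)) = (2*22*(22 - 19))*(-84) + ((⅐ - 31)/(68 + 62) - 1*(-89)) = (2*22*3)*(-84) + (-216/7/130 + 89) = 132*(-84) + (-216/7*1/130 + 89) = -11088 + (-108/455 + 89) = -11088 + 40387/455 = -5004653/455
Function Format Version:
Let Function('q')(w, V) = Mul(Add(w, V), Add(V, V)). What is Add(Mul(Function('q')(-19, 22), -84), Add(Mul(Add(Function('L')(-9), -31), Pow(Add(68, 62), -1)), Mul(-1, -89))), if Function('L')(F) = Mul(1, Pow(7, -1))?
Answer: Rational(-5004653, 455) ≈ -10999.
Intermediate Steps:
Function('L')(F) = Rational(1, 7) (Function('L')(F) = Mul(1, Rational(1, 7)) = Rational(1, 7))
Function('q')(w, V) = Mul(2, V, Add(V, w)) (Function('q')(w, V) = Mul(Add(V, w), Mul(2, V)) = Mul(2, V, Add(V, w)))
Add(Mul(Function('q')(-19, 22), -84), Add(Mul(Add(Function('L')(-9), -31), Pow(Add(68, 62), -1)), Mul(-1, -89))) = Add(Mul(Mul(2, 22, Add(22, -19)), -84), Add(Mul(Add(Rational(1, 7), -31), Pow(Add(68, 62), -1)), Mul(-1, -89))) = Add(Mul(Mul(2, 22, 3), -84), Add(Mul(Rational(-216, 7), Pow(130, -1)), 89)) = Add(Mul(132, -84), Add(Mul(Rational(-216, 7), Rational(1, 130)), 89)) = Add(-11088, Add(Rational(-108, 455), 89)) = Add(-11088, Rational(40387, 455)) = Rational(-5004653, 455)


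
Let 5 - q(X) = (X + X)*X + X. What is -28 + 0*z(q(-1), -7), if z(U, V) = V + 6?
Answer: -28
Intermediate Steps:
q(X) = 5 - X - 2*X² (q(X) = 5 - ((X + X)*X + X) = 5 - ((2*X)*X + X) = 5 - (2*X² + X) = 5 - (X + 2*X²) = 5 + (-X - 2*X²) = 5 - X - 2*X²)
z(U, V) = 6 + V
-28 + 0*z(q(-1), -7) = -28 + 0*(6 - 7) = -28 + 0*(-1) = -28 + 0 = -28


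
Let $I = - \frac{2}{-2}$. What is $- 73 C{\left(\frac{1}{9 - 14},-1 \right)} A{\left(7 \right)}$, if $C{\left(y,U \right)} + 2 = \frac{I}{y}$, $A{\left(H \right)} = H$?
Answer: $3577$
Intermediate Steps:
$I = 1$ ($I = \left(-2\right) \left(- \frac{1}{2}\right) = 1$)
$C{\left(y,U \right)} = -2 + \frac{1}{y}$ ($C{\left(y,U \right)} = -2 + 1 \frac{1}{y} = -2 + \frac{1}{y}$)
$- 73 C{\left(\frac{1}{9 - 14},-1 \right)} A{\left(7 \right)} = - 73 \left(-2 + \frac{1}{\frac{1}{9 - 14}}\right) 7 = - 73 \left(-2 + \frac{1}{\frac{1}{-5}}\right) 7 = - 73 \left(-2 + \frac{1}{- \frac{1}{5}}\right) 7 = - 73 \left(-2 - 5\right) 7 = \left(-73\right) \left(-7\right) 7 = 511 \cdot 7 = 3577$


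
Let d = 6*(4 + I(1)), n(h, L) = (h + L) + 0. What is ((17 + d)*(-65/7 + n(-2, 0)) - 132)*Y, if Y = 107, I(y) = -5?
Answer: -191851/7 ≈ -27407.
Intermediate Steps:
n(h, L) = L + h (n(h, L) = (L + h) + 0 = L + h)
d = -6 (d = 6*(4 - 5) = 6*(-1) = -6)
((17 + d)*(-65/7 + n(-2, 0)) - 132)*Y = ((17 - 6)*(-65/7 + (0 - 2)) - 132)*107 = (11*(-65*1/7 - 2) - 132)*107 = (11*(-65/7 - 2) - 132)*107 = (11*(-79/7) - 132)*107 = (-869/7 - 132)*107 = -1793/7*107 = -191851/7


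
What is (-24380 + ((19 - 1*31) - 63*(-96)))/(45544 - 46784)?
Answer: 2293/155 ≈ 14.794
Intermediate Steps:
(-24380 + ((19 - 1*31) - 63*(-96)))/(45544 - 46784) = (-24380 + ((19 - 31) + 6048))/(-1240) = (-24380 + (-12 + 6048))*(-1/1240) = (-24380 + 6036)*(-1/1240) = -18344*(-1/1240) = 2293/155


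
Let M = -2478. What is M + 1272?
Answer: -1206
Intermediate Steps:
M + 1272 = -2478 + 1272 = -1206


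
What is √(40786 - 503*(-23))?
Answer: √52355 ≈ 228.81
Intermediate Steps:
√(40786 - 503*(-23)) = √(40786 + 11569) = √52355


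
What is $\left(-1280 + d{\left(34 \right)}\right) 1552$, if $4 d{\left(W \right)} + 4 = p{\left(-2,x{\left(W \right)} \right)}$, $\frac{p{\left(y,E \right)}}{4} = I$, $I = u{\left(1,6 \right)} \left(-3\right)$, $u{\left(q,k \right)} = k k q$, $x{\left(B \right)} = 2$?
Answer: $-2155728$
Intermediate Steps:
$u{\left(q,k \right)} = q k^{2}$ ($u{\left(q,k \right)} = k^{2} q = q k^{2}$)
$I = -108$ ($I = 1 \cdot 6^{2} \left(-3\right) = 1 \cdot 36 \left(-3\right) = 36 \left(-3\right) = -108$)
$p{\left(y,E \right)} = -432$ ($p{\left(y,E \right)} = 4 \left(-108\right) = -432$)
$d{\left(W \right)} = -109$ ($d{\left(W \right)} = -1 + \frac{1}{4} \left(-432\right) = -1 - 108 = -109$)
$\left(-1280 + d{\left(34 \right)}\right) 1552 = \left(-1280 - 109\right) 1552 = \left(-1389\right) 1552 = -2155728$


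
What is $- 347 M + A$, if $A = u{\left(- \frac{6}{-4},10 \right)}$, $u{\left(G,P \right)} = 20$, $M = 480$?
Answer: $-166540$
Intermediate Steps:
$A = 20$
$- 347 M + A = \left(-347\right) 480 + 20 = -166560 + 20 = -166540$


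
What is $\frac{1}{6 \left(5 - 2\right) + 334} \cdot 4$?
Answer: $\frac{1}{88} \approx 0.011364$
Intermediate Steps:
$\frac{1}{6 \left(5 - 2\right) + 334} \cdot 4 = \frac{1}{6 \cdot 3 + 334} \cdot 4 = \frac{1}{18 + 334} \cdot 4 = \frac{1}{352} \cdot 4 = \frac{1}{88}$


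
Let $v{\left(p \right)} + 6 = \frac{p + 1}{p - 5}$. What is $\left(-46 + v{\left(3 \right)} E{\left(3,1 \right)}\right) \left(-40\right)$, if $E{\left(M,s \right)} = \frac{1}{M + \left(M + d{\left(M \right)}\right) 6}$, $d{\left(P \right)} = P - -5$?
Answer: $\frac{127280}{69} \approx 1844.6$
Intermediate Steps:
$d{\left(P \right)} = 5 + P$ ($d{\left(P \right)} = P + 5 = 5 + P$)
$E{\left(M,s \right)} = \frac{1}{30 + 13 M}$ ($E{\left(M,s \right)} = \frac{1}{M + \left(M + \left(5 + M\right)\right) 6} = \frac{1}{M + \left(5 + 2 M\right) 6} = \frac{1}{M + \left(30 + 12 M\right)} = \frac{1}{30 + 13 M}$)
$v{\left(p \right)} = -6 + \frac{1 + p}{-5 + p}$ ($v{\left(p \right)} = -6 + \frac{p + 1}{p - 5} = -6 + \frac{1 + p}{-5 + p}$)
$\left(-46 + v{\left(3 \right)} E{\left(3,1 \right)}\right) \left(-40\right) = \left(-46 + \frac{\frac{1}{-5 + 3} \left(31 - 15\right)}{30 + 13 \cdot 3}\right) \left(-40\right) = \left(-46 + \frac{\frac{1}{-2} \left(31 - 15\right)}{30 + 39}\right) \left(-40\right) = \left(-46 + \frac{\left(- \frac{1}{2}\right) 16}{69}\right) \left(-40\right) = \left(-46 - \frac{8}{69}\right) \left(-40\right) = \left(- \frac{3182}{69}\right) \left(-40\right) = \frac{127280}{69}$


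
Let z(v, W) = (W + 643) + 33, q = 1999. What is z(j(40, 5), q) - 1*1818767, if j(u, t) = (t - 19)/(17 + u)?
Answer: -1816092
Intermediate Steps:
j(u, t) = (-19 + t)/(17 + u)
z(v, W) = 676 + W (z(v, W) = (643 + W) + 33 = 676 + W)
z(j(40, 5), q) - 1*1818767 = (676 + 1999) - 1*1818767 = 2675 - 1818767 = -1816092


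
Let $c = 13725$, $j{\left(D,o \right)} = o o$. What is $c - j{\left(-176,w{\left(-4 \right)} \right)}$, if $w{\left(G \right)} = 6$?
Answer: $13689$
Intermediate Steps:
$j{\left(D,o \right)} = o^{2}$
$c - j{\left(-176,w{\left(-4 \right)} \right)} = 13725 - 6^{2} = 13725 - 36 = 13689$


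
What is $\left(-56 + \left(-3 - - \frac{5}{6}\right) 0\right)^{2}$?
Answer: $3136$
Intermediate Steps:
$\left(-56 + \left(-3 - - \frac{5}{6}\right) 0\right)^{2} = \left(-56 + \left(-3 + \frac{5}{6}\right) 0\right)^{2} = \left(-56 - 0\right)^{2} = \left(-56 + 0\right)^{2} = \left(-56\right)^{2} = 3136$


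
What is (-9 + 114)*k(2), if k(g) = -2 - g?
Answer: -420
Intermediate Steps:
(-9 + 114)*k(2) = (-9 + 114)*(-2 - 1*2) = 105*(-2 - 2) = 105*(-4) = -420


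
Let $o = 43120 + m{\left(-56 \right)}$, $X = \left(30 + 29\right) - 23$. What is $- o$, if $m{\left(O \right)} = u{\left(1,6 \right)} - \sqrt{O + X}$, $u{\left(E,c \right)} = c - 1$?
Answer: $-43125 + 2 i \sqrt{5} \approx -43125.0 + 4.4721 i$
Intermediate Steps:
$u{\left(E,c \right)} = -1 + c$
$X = 36$ ($X = 59 - 23 = 36$)
$m{\left(O \right)} = 5 - \sqrt{36 + O}$ ($m{\left(O \right)} = \left(-1 + 6\right) - \sqrt{O + 36} = 5 - \sqrt{36 + O}$)
$o = 43125 - 2 i \sqrt{5}$ ($o = 43120 + \left(5 - \sqrt{36 - 56}\right) = 43120 + \left(5 - \sqrt{-20}\right) = 43120 + \left(5 - 2 i \sqrt{5}\right) = 43125 - 2 i \sqrt{5} \approx 43125.0 - 4.4721 i$)
$- o = - (43125 - 2 i \sqrt{5}) = -43125 + 2 i \sqrt{5}$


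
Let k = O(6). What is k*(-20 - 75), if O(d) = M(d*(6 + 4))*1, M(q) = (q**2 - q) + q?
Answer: -342000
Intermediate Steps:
M(q) = q**2
O(d) = 100*d**2 (O(d) = (d*(6 + 4))**2*1 = (d*10)**2*1 = (10*d)**2*1 = (100*d**2)*1 = 100*d**2)
k = 3600 (k = 100*6**2 = 100*36 = 3600)
k*(-20 - 75) = 3600*(-20 - 75) = 3600*(-95) = -342000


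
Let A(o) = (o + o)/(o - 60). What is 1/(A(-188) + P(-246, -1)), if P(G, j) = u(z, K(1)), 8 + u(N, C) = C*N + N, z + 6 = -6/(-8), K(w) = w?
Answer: -62/1053 ≈ -0.058879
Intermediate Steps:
A(o) = 2*o/(-60 + o) (A(o) = (2*o)/(-60 + o) = 2*o/(-60 + o))
z = -21/4 (z = -6 - 6/(-8) = -6 - 6*(-⅛) = -6 + ¾ = -21/4 ≈ -5.2500)
u(N, C) = -8 + N + C*N (u(N, C) = -8 + (C*N + N) = -8 + (N + C*N) = -8 + N + C*N)
P(G, j) = -37/2 (P(G, j) = -8 - 21/4 + 1*(-21/4) = -8 - 21/4 - 21/4 = -37/2)
1/(A(-188) + P(-246, -1)) = 1/(2*(-188)/(-60 - 188) - 37/2) = 1/(2*(-188)/(-248) - 37/2) = 1/(2*(-188)*(-1/248) - 37/2) = 1/(47/31 - 37/2) = 1/(-1053/62) = -62/1053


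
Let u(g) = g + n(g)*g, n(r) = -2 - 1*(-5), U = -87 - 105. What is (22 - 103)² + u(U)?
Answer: 5793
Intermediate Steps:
U = -192
n(r) = 3 (n(r) = -2 + 5 = 3)
u(g) = 4*g (u(g) = g + 3*g = 4*g)
(22 - 103)² + u(U) = (22 - 103)² + 4*(-192) = (-81)² - 768 = 6561 - 768 = 5793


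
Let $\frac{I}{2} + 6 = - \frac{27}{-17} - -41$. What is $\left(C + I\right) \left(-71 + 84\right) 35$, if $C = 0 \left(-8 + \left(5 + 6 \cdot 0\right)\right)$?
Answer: $\frac{566020}{17} \approx 33295.0$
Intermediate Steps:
$C = 0$ ($C = 0 \left(-8 + \left(5 + 0\right)\right) = 0 \left(-8 + 5\right) = 0 \left(-3\right) = 0$)
$I = \frac{1244}{17}$ ($I = -12 + 2 \left(- \frac{27}{-17} - -41\right) = -12 + 2 \left(\left(-27\right) \left(- \frac{1}{17}\right) + 41\right) = -12 + 2 \left(\frac{27}{17} + 41\right) = -12 + 2 \cdot \frac{724}{17} = -12 + \frac{1448}{17} = \frac{1244}{17} \approx 73.177$)
$\left(C + I\right) \left(-71 + 84\right) 35 = \left(0 + \frac{1244}{17}\right) \left(-71 + 84\right) 35 = \frac{1244}{17} \cdot 13 \cdot 35 = \frac{16172}{17} \cdot 35 = \frac{566020}{17}$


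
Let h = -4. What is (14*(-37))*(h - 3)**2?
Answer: -25382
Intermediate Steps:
(14*(-37))*(h - 3)**2 = (14*(-37))*(-4 - 3)**2 = -518*(-7)**2 = -518*49 = -25382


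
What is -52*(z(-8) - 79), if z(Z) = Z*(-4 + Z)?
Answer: -884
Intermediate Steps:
-52*(z(-8) - 79) = -52*(-8*(-4 - 8) - 79) = -52*(-8*(-12) - 79) = -52*(96 - 79) = -52*17 = -884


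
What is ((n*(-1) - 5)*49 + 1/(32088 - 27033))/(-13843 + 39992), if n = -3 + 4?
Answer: -1486169/132183195 ≈ -0.011243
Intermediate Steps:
n = 1
((n*(-1) - 5)*49 + 1/(32088 - 27033))/(-13843 + 39992) = ((1*(-1) - 5)*49 + 1/(32088 - 27033))/(-13843 + 39992) = ((-1 - 5)*49 + 1/5055)/26149 = (-6*49 + 1/5055)*(1/26149) = (-294 + 1/5055)*(1/26149) = -1486169/5055*1/26149 = -1486169/132183195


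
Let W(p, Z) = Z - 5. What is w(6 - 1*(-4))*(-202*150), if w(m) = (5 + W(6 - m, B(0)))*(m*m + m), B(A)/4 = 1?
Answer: -13332000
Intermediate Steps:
B(A) = 4 (B(A) = 4*1 = 4)
W(p, Z) = -5 + Z
w(m) = 4*m + 4*m² (w(m) = (5 + (-5 + 4))*(m*m + m) = (5 - 1)*(m² + m) = 4*(m + m²) = 4*m + 4*m²)
w(6 - 1*(-4))*(-202*150) = (4*(6 - 1*(-4))*(1 + (6 - 1*(-4))))*(-202*150) = (4*(6 + 4)*(1 + (6 + 4)))*(-30300) = (4*10*(1 + 10))*(-30300) = (4*10*11)*(-30300) = 440*(-30300) = -13332000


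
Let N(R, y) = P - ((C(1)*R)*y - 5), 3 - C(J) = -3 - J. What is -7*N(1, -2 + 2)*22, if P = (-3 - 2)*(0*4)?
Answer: -770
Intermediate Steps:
C(J) = 6 + J (C(J) = 3 - (-3 - J) = 3 + (3 + J) = 6 + J)
P = 0 (P = -5*0 = 0)
N(R, y) = 5 - 7*R*y (N(R, y) = 0 - (((6 + 1)*R)*y - 5) = 0 - ((7*R)*y - 5) = 0 - (7*R*y - 5) = 0 - (-5 + 7*R*y) = 0 + (5 - 7*R*y) = 5 - 7*R*y)
-7*N(1, -2 + 2)*22 = -7*(5 - 7*1*(-2 + 2))*22 = -7*(5 - 7*1*0)*22 = -7*(5 + 0)*22 = -7*5*22 = -35*22 = -770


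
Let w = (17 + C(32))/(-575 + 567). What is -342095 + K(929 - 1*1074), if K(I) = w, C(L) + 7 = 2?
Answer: -684193/2 ≈ -3.4210e+5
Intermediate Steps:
C(L) = -5 (C(L) = -7 + 2 = -5)
w = -3/2 (w = (17 - 5)/(-575 + 567) = 12/(-8) = 12*(-⅛) = -3/2 ≈ -1.5000)
K(I) = -3/2
-342095 + K(929 - 1*1074) = -342095 - 3/2 = -684193/2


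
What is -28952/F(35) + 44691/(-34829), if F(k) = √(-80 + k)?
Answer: -44691/34829 + 28952*I*√5/15 ≈ -1.2832 + 4315.9*I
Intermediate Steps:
-28952/F(35) + 44691/(-34829) = -28952/√(-80 + 35) + 44691/(-34829) = -28952*(-I*√5/15) + 44691*(-1/34829) = -28952*(-I*√5/15) - 44691/34829 = -(-28952)*I*√5/15 - 44691/34829 = 28952*I*√5/15 - 44691/34829 = -44691/34829 + 28952*I*√5/15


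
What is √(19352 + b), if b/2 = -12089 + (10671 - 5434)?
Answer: 4*√353 ≈ 75.153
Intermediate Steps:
b = -13704 (b = 2*(-12089 + (10671 - 5434)) = 2*(-12089 + 5237) = 2*(-6852) = -13704)
√(19352 + b) = √(19352 - 13704) = √5648 = 4*√353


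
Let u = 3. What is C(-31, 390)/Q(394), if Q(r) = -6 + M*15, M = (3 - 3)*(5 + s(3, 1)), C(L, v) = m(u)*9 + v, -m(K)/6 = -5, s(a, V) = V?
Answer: -110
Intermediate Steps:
m(K) = 30 (m(K) = -6*(-5) = 30)
C(L, v) = 270 + v (C(L, v) = 30*9 + v = 270 + v)
M = 0 (M = (3 - 3)*(5 + 1) = 0*6 = 0)
Q(r) = -6 (Q(r) = -6 + 0*15 = -6 + 0 = -6)
C(-31, 390)/Q(394) = (270 + 390)/(-6) = 660*(-1/6) = -110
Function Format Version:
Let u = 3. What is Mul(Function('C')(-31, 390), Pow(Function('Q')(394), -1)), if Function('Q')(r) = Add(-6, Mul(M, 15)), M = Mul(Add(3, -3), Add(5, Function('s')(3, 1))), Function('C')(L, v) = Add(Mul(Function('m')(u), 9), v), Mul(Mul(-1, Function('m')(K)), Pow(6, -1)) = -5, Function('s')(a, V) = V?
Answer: -110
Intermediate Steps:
Function('m')(K) = 30 (Function('m')(K) = Mul(-6, -5) = 30)
Function('C')(L, v) = Add(270, v) (Function('C')(L, v) = Add(Mul(30, 9), v) = Add(270, v))
M = 0 (M = Mul(Add(3, -3), Add(5, 1)) = Mul(0, 6) = 0)
Function('Q')(r) = -6 (Function('Q')(r) = Add(-6, Mul(0, 15)) = Add(-6, 0) = -6)
Mul(Function('C')(-31, 390), Pow(Function('Q')(394), -1)) = Mul(Add(270, 390), Pow(-6, -1)) = Mul(660, Rational(-1, 6)) = -110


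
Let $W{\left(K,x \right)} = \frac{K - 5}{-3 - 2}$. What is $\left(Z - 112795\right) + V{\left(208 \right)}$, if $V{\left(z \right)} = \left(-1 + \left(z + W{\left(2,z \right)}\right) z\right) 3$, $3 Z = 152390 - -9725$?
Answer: $\frac{1071101}{15} \approx 71407.0$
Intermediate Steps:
$W{\left(K,x \right)} = 1 - \frac{K}{5}$ ($W{\left(K,x \right)} = \frac{-5 + K}{-5} = \left(-5 + K\right) \left(- \frac{1}{5}\right) = 1 - \frac{K}{5}$)
$Z = \frac{162115}{3}$ ($Z = \frac{152390 - -9725}{3} = \frac{152390 + 9725}{3} = \frac{1}{3} \cdot 162115 = \frac{162115}{3} \approx 54038.0$)
$V{\left(z \right)} = -3 + 3 z \left(\frac{3}{5} + z\right)$ ($V{\left(z \right)} = \left(-1 + \left(z + \left(1 - \frac{2}{5}\right)\right) z\right) 3 = \left(-1 + \left(z + \frac{3}{5}\right) z\right) 3 = \left(-1 + \left(\frac{3}{5} + z\right) z\right) 3 = \left(-1 + z \left(\frac{3}{5} + z\right)\right) 3 = -3 + 3 z \left(\frac{3}{5} + z\right)$)
$\left(Z - 112795\right) + V{\left(208 \right)} = \left(\frac{162115}{3} - 112795\right) + \left(-3 + 3 \cdot 208^{2} + \frac{9}{5} \cdot 208\right) = \left(\frac{162115}{3} - 112795\right) + \left(-3 + 3 \cdot 43264 + \frac{1872}{5}\right) = - \frac{176270}{3} + \left(-3 + 129792 + \frac{1872}{5}\right) = - \frac{176270}{3} + \frac{650817}{5} = \frac{1071101}{15}$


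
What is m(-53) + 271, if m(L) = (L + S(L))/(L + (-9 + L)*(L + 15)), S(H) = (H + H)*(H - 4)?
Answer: 630102/2303 ≈ 273.60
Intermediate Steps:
S(H) = 2*H*(-4 + H) (S(H) = (2*H)*(-4 + H) = 2*H*(-4 + H))
m(L) = (L + 2*L*(-4 + L))/(L + (-9 + L)*(15 + L)) (m(L) = (L + 2*L*(-4 + L))/(L + (-9 + L)*(L + 15)) = (L + 2*L*(-4 + L))/(L + (-9 + L)*(15 + L)))
m(-53) + 271 = -53*(-7 + 2*(-53))/(-135 + (-53)² + 7*(-53)) + 271 = -53*(-7 - 106)/(-135 + 2809 - 371) + 271 = -53*(-113)/2303 + 271 = -53*1/2303*(-113) + 271 = 5989/2303 + 271 = 630102/2303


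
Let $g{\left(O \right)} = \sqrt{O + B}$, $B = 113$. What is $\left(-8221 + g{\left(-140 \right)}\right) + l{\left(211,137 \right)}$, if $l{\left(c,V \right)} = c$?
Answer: $-8010 + 3 i \sqrt{3} \approx -8010.0 + 5.1962 i$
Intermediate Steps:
$g{\left(O \right)} = \sqrt{113 + O}$ ($g{\left(O \right)} = \sqrt{O + 113} = \sqrt{113 + O}$)
$\left(-8221 + g{\left(-140 \right)}\right) + l{\left(211,137 \right)} = \left(-8221 + \sqrt{113 - 140}\right) + 211 = \left(-8221 + \sqrt{-27}\right) + 211 = \left(-8221 + 3 i \sqrt{3}\right) + 211 = -8010 + 3 i \sqrt{3}$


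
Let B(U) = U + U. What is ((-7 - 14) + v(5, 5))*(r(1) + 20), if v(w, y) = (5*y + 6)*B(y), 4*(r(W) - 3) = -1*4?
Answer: 6358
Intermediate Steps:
r(W) = 2 (r(W) = 3 + (-1*4)/4 = 3 + (¼)*(-4) = 3 - 1 = 2)
B(U) = 2*U
v(w, y) = 2*y*(6 + 5*y) (v(w, y) = (5*y + 6)*(2*y) = (6 + 5*y)*(2*y) = 2*y*(6 + 5*y))
((-7 - 14) + v(5, 5))*(r(1) + 20) = ((-7 - 14) + 2*5*(6 + 5*5))*(2 + 20) = (-21 + 2*5*(6 + 25))*22 = (-21 + 2*5*31)*22 = (-21 + 310)*22 = 289*22 = 6358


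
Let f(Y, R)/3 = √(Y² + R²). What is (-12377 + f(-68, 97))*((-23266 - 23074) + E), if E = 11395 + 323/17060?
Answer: 7378689363129/17060 - 1788484131*√14033/17060 ≈ 4.2009e+8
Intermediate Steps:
f(Y, R) = 3*√(R² + Y²) (f(Y, R) = 3*√(Y² + R²) = 3*√(R² + Y²))
E = 194399023/17060 (E = 11395 + 323*(1/17060) = 11395 + 323/17060 = 194399023/17060 ≈ 11395.)
(-12377 + f(-68, 97))*((-23266 - 23074) + E) = (-12377 + 3*√(97² + (-68)²))*((-23266 - 23074) + 194399023/17060) = (-12377 + 3*√(9409 + 4624))*(-46340 + 194399023/17060) = (-12377 + 3*√14033)*(-596161377/17060) = 7378689363129/17060 - 1788484131*√14033/17060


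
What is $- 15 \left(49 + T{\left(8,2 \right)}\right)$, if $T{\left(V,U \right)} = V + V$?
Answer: $-975$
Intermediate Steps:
$T{\left(V,U \right)} = 2 V$
$- 15 \left(49 + T{\left(8,2 \right)}\right) = - 15 \left(49 + 2 \cdot 8\right) = - 15 \left(49 + 16\right) = \left(-15\right) 65 = -975$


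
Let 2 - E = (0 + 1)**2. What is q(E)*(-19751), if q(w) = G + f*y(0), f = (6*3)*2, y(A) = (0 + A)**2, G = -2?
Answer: 39502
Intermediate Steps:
E = 1 (E = 2 - (0 + 1)**2 = 2 - 1*1**2 = 2 - 1*1 = 2 - 1 = 1)
y(A) = A**2
f = 36 (f = 18*2 = 36)
q(w) = -2 (q(w) = -2 + 36*0**2 = -2 + 36*0 = -2 + 0 = -2)
q(E)*(-19751) = -2*(-19751) = 39502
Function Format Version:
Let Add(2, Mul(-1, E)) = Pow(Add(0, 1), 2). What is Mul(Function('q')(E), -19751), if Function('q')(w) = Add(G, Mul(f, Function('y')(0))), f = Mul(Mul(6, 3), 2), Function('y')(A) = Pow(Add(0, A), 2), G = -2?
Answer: 39502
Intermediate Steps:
E = 1 (E = Add(2, Mul(-1, Pow(Add(0, 1), 2))) = Add(2, Mul(-1, Pow(1, 2))) = Add(2, Mul(-1, 1)) = Add(2, -1) = 1)
Function('y')(A) = Pow(A, 2)
f = 36 (f = Mul(18, 2) = 36)
Function('q')(w) = -2 (Function('q')(w) = Add(-2, Mul(36, Pow(0, 2))) = Add(-2, Mul(36, 0)) = Add(-2, 0) = -2)
Mul(Function('q')(E), -19751) = Mul(-2, -19751) = 39502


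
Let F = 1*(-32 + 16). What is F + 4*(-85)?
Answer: -356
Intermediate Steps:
F = -16 (F = 1*(-16) = -16)
F + 4*(-85) = -16 + 4*(-85) = -16 - 340 = -356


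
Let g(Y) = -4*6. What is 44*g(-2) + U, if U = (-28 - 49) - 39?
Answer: -1172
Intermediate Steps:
U = -116 (U = -77 - 39 = -116)
g(Y) = -24
44*g(-2) + U = 44*(-24) - 116 = -1056 - 116 = -1172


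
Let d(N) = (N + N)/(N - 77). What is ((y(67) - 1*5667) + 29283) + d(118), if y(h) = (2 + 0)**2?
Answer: 968656/41 ≈ 23626.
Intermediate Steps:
y(h) = 4 (y(h) = 2**2 = 4)
d(N) = 2*N/(-77 + N) (d(N) = (2*N)/(-77 + N) = 2*N/(-77 + N))
((y(67) - 1*5667) + 29283) + d(118) = ((4 - 1*5667) + 29283) + 2*118/(-77 + 118) = ((4 - 5667) + 29283) + 2*118/41 = (-5663 + 29283) + 2*118*(1/41) = 23620 + 236/41 = 968656/41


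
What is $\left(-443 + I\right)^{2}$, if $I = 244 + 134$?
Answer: $4225$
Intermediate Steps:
$I = 378$
$\left(-443 + I\right)^{2} = \left(-443 + 378\right)^{2} = \left(-65\right)^{2} = 4225$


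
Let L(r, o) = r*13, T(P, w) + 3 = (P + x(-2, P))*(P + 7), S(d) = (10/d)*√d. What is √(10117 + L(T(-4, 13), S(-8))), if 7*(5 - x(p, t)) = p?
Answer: √496279/7 ≈ 100.64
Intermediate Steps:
S(d) = 10/√d
x(p, t) = 5 - p/7
T(P, w) = -3 + (7 + P)*(37/7 + P) (T(P, w) = -3 + (P + (5 - ⅐*(-2)))*(P + 7) = -3 + (P + (5 + 2/7))*(7 + P) = -3 + (P + 37/7)*(7 + P) = -3 + (37/7 + P)*(7 + P) = -3 + (7 + P)*(37/7 + P))
L(r, o) = 13*r
√(10117 + L(T(-4, 13), S(-8))) = √(10117 + 13*(34 + (-4)² + (86/7)*(-4))) = √(10117 + 13*(34 + 16 - 344/7)) = √(10117 + 13*(6/7)) = √(10117 + 78/7) = √(70897/7) = √496279/7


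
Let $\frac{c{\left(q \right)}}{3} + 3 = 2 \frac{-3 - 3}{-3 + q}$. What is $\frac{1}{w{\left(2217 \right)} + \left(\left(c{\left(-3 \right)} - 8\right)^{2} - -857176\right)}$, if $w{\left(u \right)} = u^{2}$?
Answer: $\frac{1}{5772386} \approx 1.7324 \cdot 10^{-7}$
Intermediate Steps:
$c{\left(q \right)} = -9 - \frac{36}{-3 + q}$ ($c{\left(q \right)} = -9 + 3 \cdot 2 \frac{-3 - 3}{-3 + q} = -9 + 3 \cdot 2 \left(- \frac{6}{-3 + q}\right) = -9 + 3 \left(- \frac{12}{-3 + q}\right) = -9 - \frac{36}{-3 + q}$)
$\frac{1}{w{\left(2217 \right)} + \left(\left(c{\left(-3 \right)} - 8\right)^{2} - -857176\right)} = \frac{1}{2217^{2} + \left(\left(\frac{9 \left(-1 - -3\right)}{-3 - 3} - 8\right)^{2} - -857176\right)} = \frac{1}{4915089 + \left(\left(\frac{9 \left(-1 + 3\right)}{-6} - 8\right)^{2} + 857176\right)} = \frac{1}{4915089 + \left(\left(9 \left(- \frac{1}{6}\right) 2 - 8\right)^{2} + 857176\right)} = \frac{1}{4915089 + \left(\left(-3 - 8\right)^{2} + 857176\right)} = \frac{1}{4915089 + \left(\left(-11\right)^{2} + 857176\right)} = \frac{1}{4915089 + \left(121 + 857176\right)} = \frac{1}{4915089 + 857297} = \frac{1}{5772386}$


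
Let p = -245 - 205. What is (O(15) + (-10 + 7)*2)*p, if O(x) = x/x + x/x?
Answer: 1800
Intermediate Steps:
p = -450
O(x) = 2 (O(x) = 1 + 1 = 2)
(O(15) + (-10 + 7)*2)*p = (2 + (-10 + 7)*2)*(-450) = (2 - 3*2)*(-450) = (2 - 6)*(-450) = -4*(-450) = 1800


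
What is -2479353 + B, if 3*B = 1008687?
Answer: -2143124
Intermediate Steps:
B = 336229 (B = (1/3)*1008687 = 336229)
-2479353 + B = -2479353 + 336229 = -2143124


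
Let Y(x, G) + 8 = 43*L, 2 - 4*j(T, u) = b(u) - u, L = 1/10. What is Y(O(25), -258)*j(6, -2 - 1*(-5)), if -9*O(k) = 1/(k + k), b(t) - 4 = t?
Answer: 37/20 ≈ 1.8500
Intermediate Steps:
L = ⅒ ≈ 0.10000
b(t) = 4 + t
O(k) = -1/(18*k) (O(k) = -1/(9*(k + k)) = -1/(2*k)/9 = -1/(18*k))
j(T, u) = -½ (j(T, u) = ½ - ((4 + u) - u)/4 = ½ - ¼*4 = ½ - 1 = -½)
Y(x, G) = -37/10 (Y(x, G) = -8 + 43*(⅒) = -8 + 43/10 = -37/10)
Y(O(25), -258)*j(6, -2 - 1*(-5)) = -37/10*(-½) = 37/20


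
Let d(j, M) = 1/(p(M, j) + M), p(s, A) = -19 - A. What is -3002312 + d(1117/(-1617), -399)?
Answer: -2025927113785/674789 ≈ -3.0023e+6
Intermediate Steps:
d(j, M) = 1/(-19 + M - j) (d(j, M) = 1/((-19 - j) + M) = 1/(-19 + M - j))
-3002312 + d(1117/(-1617), -399) = -3002312 - 1/(19 + 1117/(-1617) - 1*(-399)) = -3002312 - 1/(19 + 1117*(-1/1617) + 399) = -3002312 - 1/(19 - 1117/1617 + 399) = -3002312 - 1/674789/1617 = -3002312 - 1*1617/674789 = -3002312 - 1617/674789 = -2025927113785/674789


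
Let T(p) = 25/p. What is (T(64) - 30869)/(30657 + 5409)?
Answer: -1975591/2308224 ≈ -0.85589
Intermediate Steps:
(T(64) - 30869)/(30657 + 5409) = (25/64 - 30869)/(30657 + 5409) = (25*(1/64) - 30869)/36066 = (25/64 - 30869)*(1/36066) = -1975591/64*1/36066 = -1975591/2308224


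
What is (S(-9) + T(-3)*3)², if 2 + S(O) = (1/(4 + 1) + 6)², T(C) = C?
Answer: 470596/625 ≈ 752.95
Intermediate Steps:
S(O) = 911/25 (S(O) = -2 + (1/(4 + 1) + 6)² = -2 + (1/5 + 6)² = -2 + (⅕ + 6)² = -2 + (31/5)² = -2 + 961/25 = 911/25)
(S(-9) + T(-3)*3)² = (911/25 - 3*3)² = (911/25 - 9)² = (686/25)² = 470596/625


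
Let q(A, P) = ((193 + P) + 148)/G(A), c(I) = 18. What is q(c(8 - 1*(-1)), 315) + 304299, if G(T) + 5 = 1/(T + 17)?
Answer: 26462533/87 ≈ 3.0417e+5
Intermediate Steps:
G(T) = -5 + 1/(17 + T) (G(T) = -5 + 1/(T + 17) = -5 + 1/(17 + T))
q(A, P) = (17 + A)*(341 + P)/(-84 - 5*A) (q(A, P) = ((193 + P) + 148)/(((-84 - 5*A)/(17 + A))) = (341 + P)*((17 + A)/(-84 - 5*A)) = (17 + A)*(341 + P)/(-84 - 5*A))
q(c(8 - 1*(-1)), 315) + 304299 = -(17 + 18)*(341 + 315)/(84 + 5*18) + 304299 = -1*35*656/(84 + 90) + 304299 = -1*35*656/174 + 304299 = -1*1/174*35*656 + 304299 = -11480/87 + 304299 = 26462533/87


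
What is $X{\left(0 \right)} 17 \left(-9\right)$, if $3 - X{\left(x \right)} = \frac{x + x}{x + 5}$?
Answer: $-459$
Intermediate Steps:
$X{\left(x \right)} = 3 - \frac{2 x}{5 + x}$ ($X{\left(x \right)} = 3 - \frac{x + x}{x + 5} = 3 - \frac{2 x}{5 + x}$)
$X{\left(0 \right)} 17 \left(-9\right) = \frac{15 + 0}{5 + 0} \cdot 17 \left(-9\right) = \frac{1}{5} \cdot 15 \cdot 17 \left(-9\right) = 3 \cdot 17 \left(-9\right) = 51 \left(-9\right) = -459$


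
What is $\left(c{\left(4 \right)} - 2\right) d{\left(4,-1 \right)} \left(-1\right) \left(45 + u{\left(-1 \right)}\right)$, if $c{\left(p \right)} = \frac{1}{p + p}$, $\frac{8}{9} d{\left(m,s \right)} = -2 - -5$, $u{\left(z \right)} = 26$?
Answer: $\frac{28755}{64} \approx 449.3$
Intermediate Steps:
$d{\left(m,s \right)} = \frac{27}{8}$ ($d{\left(m,s \right)} = \frac{9 \left(-2 - -5\right)}{8} = \frac{9 \left(-2 + 5\right)}{8} = \frac{9}{8} \cdot 3 = \frac{27}{8}$)
$c{\left(p \right)} = \frac{1}{2 p}$
$\left(c{\left(4 \right)} - 2\right) d{\left(4,-1 \right)} \left(-1\right) \left(45 + u{\left(-1 \right)}\right) = \left(\frac{1}{2 \cdot 4} - 2\right) \frac{27}{8} \left(-1\right) \left(45 + 26\right) = \left(\frac{1}{2} \cdot \frac{1}{4} - 2\right) \frac{27}{8} \left(-1\right) 71 = \left(\frac{1}{8} - 2\right) \frac{27}{8} \left(-1\right) 71 = \left(- \frac{15}{8}\right) \frac{27}{8} \left(-1\right) 71 = \left(- \frac{405}{64}\right) \left(-1\right) 71 = \frac{405}{64} \cdot 71 = \frac{28755}{64}$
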